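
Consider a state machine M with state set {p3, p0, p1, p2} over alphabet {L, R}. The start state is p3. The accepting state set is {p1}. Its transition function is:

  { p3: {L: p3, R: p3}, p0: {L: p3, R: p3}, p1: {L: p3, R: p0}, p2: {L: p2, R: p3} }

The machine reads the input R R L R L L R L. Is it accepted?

No

Trace: p3 -R-> p3 -R-> p3 -L-> p3 -R-> p3 -L-> p3 -L-> p3 -R-> p3 -L-> p3
End state p3 is not accepting.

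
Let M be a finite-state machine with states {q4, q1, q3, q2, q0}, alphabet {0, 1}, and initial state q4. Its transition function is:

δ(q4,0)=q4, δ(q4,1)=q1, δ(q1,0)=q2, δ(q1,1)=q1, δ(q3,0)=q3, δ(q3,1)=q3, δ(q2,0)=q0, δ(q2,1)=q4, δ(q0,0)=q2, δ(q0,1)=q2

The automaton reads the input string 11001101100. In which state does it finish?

q0

start at q4
read '1': q4 → q1
read '1': q1 → q1
read '0': q1 → q2
read '0': q2 → q0
read '1': q0 → q2
read '1': q2 → q4
read '0': q4 → q4
read '1': q4 → q1
read '1': q1 → q1
read '0': q1 → q2
read '0': q2 → q0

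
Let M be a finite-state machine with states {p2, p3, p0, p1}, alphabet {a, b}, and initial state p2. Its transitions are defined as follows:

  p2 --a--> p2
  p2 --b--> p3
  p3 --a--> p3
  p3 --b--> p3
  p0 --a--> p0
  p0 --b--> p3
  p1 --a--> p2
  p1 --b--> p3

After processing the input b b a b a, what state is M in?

p3

start at p2
read 'b': p2 → p3
read 'b': p3 → p3
read 'a': p3 → p3
read 'b': p3 → p3
read 'a': p3 → p3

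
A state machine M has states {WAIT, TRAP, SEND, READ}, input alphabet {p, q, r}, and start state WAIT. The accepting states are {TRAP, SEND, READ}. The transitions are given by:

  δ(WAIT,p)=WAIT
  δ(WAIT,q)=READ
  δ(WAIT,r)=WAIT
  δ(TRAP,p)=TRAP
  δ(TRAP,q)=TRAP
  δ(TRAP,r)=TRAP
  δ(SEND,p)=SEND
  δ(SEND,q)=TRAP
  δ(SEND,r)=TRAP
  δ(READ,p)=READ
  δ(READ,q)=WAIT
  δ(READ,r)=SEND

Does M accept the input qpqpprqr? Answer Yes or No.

start at WAIT
read 'q': WAIT → READ
read 'p': READ → READ
read 'q': READ → WAIT
read 'p': WAIT → WAIT
read 'p': WAIT → WAIT
read 'r': WAIT → WAIT
read 'q': WAIT → READ
read 'r': READ → SEND
End state SEND is accepting.

Yes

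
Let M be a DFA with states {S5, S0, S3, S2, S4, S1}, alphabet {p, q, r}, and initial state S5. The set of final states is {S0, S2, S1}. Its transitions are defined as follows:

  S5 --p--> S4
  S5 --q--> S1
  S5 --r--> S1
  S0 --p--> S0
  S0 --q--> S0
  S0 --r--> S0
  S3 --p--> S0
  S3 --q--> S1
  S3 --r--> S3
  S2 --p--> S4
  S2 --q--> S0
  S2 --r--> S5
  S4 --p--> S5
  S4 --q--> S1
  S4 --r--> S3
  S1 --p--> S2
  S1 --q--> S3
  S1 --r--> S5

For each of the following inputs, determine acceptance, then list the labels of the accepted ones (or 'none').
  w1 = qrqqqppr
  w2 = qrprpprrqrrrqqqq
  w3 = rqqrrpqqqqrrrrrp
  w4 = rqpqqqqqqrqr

w2, w3, w4

w1:
  start at S5
  read 'q': S5 → S1
  read 'r': S1 → S5
  read 'q': S5 → S1
  read 'q': S1 → S3
  read 'q': S3 → S1
  read 'p': S1 → S2
  read 'p': S2 → S4
  read 'r': S4 → S3
  end S3, rejected
w2:
  start at S5
  read 'q': S5 → S1
  read 'r': S1 → S5
  read 'p': S5 → S4
  read 'r': S4 → S3
  read 'p': S3 → S0
  read 'p': S0 → S0
  read 'r': S0 → S0
  read 'r': S0 → S0
  read 'q': S0 → S0
  read 'r': S0 → S0
  read 'r': S0 → S0
  read 'r': S0 → S0
  read 'q': S0 → S0
  read 'q': S0 → S0
  read 'q': S0 → S0
  read 'q': S0 → S0
  end S0, accepted
w3:
  start at S5
  read 'r': S5 → S1
  read 'q': S1 → S3
  read 'q': S3 → S1
  read 'r': S1 → S5
  read 'r': S5 → S1
  read 'p': S1 → S2
  read 'q': S2 → S0
  read 'q': S0 → S0
  read 'q': S0 → S0
  read 'q': S0 → S0
  read 'r': S0 → S0
  read 'r': S0 → S0
  read 'r': S0 → S0
  read 'r': S0 → S0
  read 'r': S0 → S0
  read 'p': S0 → S0
  end S0, accepted
w4:
  start at S5
  read 'r': S5 → S1
  read 'q': S1 → S3
  read 'p': S3 → S0
  read 'q': S0 → S0
  read 'q': S0 → S0
  read 'q': S0 → S0
  read 'q': S0 → S0
  read 'q': S0 → S0
  read 'q': S0 → S0
  read 'r': S0 → S0
  read 'q': S0 → S0
  read 'r': S0 → S0
  end S0, accepted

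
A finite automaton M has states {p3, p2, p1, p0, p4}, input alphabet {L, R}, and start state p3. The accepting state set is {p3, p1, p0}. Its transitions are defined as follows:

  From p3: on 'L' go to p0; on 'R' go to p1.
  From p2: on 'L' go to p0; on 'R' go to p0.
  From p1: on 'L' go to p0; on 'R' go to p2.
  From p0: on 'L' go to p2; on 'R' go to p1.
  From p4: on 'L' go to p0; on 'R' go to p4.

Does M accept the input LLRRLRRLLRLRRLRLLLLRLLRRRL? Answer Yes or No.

start at p3
read 'L': p3 → p0
read 'L': p0 → p2
read 'R': p2 → p0
read 'R': p0 → p1
read 'L': p1 → p0
read 'R': p0 → p1
read 'R': p1 → p2
read 'L': p2 → p0
read 'L': p0 → p2
read 'R': p2 → p0
read 'L': p0 → p2
read 'R': p2 → p0
read 'R': p0 → p1
read 'L': p1 → p0
read 'R': p0 → p1
read 'L': p1 → p0
read 'L': p0 → p2
read 'L': p2 → p0
read 'L': p0 → p2
read 'R': p2 → p0
read 'L': p0 → p2
read 'L': p2 → p0
read 'R': p0 → p1
read 'R': p1 → p2
read 'R': p2 → p0
read 'L': p0 → p2
End state p2 is not accepting.

No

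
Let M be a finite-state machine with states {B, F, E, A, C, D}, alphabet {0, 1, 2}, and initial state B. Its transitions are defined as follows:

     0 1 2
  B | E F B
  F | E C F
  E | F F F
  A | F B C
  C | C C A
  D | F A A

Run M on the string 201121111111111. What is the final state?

Trace: B -2-> B -0-> E -1-> F -1-> C -2-> A -1-> B -1-> F -1-> C -1-> C -1-> C -1-> C -1-> C -1-> C -1-> C -1-> C

C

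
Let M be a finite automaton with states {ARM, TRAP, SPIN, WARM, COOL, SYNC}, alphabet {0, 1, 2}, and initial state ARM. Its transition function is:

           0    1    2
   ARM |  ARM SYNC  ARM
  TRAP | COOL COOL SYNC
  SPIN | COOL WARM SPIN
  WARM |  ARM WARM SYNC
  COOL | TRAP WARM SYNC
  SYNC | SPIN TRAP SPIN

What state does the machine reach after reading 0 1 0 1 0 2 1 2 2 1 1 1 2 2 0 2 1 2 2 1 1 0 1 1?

start at ARM
read '0': ARM → ARM
read '1': ARM → SYNC
read '0': SYNC → SPIN
read '1': SPIN → WARM
read '0': WARM → ARM
read '2': ARM → ARM
read '1': ARM → SYNC
read '2': SYNC → SPIN
read '2': SPIN → SPIN
read '1': SPIN → WARM
read '1': WARM → WARM
read '1': WARM → WARM
read '2': WARM → SYNC
read '2': SYNC → SPIN
read '0': SPIN → COOL
read '2': COOL → SYNC
read '1': SYNC → TRAP
read '2': TRAP → SYNC
read '2': SYNC → SPIN
read '1': SPIN → WARM
read '1': WARM → WARM
read '0': WARM → ARM
read '1': ARM → SYNC
read '1': SYNC → TRAP

TRAP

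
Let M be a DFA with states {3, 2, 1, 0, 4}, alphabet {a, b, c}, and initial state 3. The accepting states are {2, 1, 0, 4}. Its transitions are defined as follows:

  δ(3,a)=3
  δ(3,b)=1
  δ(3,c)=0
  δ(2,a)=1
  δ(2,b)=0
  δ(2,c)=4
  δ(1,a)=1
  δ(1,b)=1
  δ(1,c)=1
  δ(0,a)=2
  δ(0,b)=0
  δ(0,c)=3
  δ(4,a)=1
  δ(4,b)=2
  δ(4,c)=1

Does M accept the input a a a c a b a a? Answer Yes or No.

Yes

Trace: 3 -a-> 3 -a-> 3 -a-> 3 -c-> 0 -a-> 2 -b-> 0 -a-> 2 -a-> 1
End state 1 is accepting.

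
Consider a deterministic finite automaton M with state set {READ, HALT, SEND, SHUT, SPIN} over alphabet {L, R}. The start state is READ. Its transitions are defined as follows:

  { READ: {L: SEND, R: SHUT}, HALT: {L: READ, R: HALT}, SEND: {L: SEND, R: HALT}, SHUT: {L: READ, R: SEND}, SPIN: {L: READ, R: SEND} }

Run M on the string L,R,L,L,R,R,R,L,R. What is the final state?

SHUT

start at READ
read 'L': READ → SEND
read 'R': SEND → HALT
read 'L': HALT → READ
read 'L': READ → SEND
read 'R': SEND → HALT
read 'R': HALT → HALT
read 'R': HALT → HALT
read 'L': HALT → READ
read 'R': READ → SHUT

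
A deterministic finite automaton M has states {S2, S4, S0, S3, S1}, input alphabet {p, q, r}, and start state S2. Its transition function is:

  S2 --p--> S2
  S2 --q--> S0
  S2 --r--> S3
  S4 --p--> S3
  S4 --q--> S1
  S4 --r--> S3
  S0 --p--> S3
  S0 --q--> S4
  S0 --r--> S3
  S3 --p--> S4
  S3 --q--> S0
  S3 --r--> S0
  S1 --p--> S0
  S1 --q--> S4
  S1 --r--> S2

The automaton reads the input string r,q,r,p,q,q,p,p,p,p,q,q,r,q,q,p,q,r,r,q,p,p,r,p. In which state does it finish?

S4

S2 → S3 → S0 → S3 → S4 → S1 → S4 → S3 → S4 → S3 → S4 → S1 → S4 → S3 → S0 → S4 → S3 → S0 → S3 → S0 → S4 → S3 → S4 → S3 → S4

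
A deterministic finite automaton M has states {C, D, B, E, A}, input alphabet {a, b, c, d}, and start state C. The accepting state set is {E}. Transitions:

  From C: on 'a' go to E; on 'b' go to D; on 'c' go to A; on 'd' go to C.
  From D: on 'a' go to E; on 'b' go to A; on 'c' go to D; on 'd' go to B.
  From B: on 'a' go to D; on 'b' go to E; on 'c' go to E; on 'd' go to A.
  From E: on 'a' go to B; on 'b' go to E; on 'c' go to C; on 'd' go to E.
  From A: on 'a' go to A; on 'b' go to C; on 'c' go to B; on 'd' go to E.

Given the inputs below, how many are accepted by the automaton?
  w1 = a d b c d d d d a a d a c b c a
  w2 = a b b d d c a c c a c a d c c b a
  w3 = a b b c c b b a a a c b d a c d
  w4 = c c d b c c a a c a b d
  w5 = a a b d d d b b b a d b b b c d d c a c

4

w1: Trace: C -a-> E -d-> E -b-> E -c-> C -d-> C -d-> C -d-> C -d-> C -a-> E -a-> B -d-> A -a-> A -c-> B -b-> E -c-> C -a-> E  → end E, accepted
w2: Trace: C -a-> E -b-> E -b-> E -d-> E -d-> E -c-> C -a-> E -c-> C -c-> A -a-> A -c-> B -a-> D -d-> B -c-> E -c-> C -b-> D -a-> E  → end E, accepted
w3: Trace: C -a-> E -b-> E -b-> E -c-> C -c-> A -b-> C -b-> D -a-> E -a-> B -a-> D -c-> D -b-> A -d-> E -a-> B -c-> E -d-> E  → end E, accepted
w4: Trace: C -c-> A -c-> B -d-> A -b-> C -c-> A -c-> B -a-> D -a-> E -c-> C -a-> E -b-> E -d-> E  → end E, accepted
w5: Trace: C -a-> E -a-> B -b-> E -d-> E -d-> E -d-> E -b-> E -b-> E -b-> E -a-> B -d-> A -b-> C -b-> D -b-> A -c-> B -d-> A -d-> E -c-> C -a-> E -c-> C  → end C, rejected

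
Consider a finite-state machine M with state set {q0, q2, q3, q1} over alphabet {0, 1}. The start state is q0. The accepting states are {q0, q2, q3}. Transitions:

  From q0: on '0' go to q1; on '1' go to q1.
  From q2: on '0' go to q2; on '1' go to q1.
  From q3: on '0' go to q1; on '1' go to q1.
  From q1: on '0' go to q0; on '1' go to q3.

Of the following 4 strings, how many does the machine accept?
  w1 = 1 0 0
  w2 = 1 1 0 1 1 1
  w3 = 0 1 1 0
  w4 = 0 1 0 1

3

w1: Trace: q0 -1-> q1 -0-> q0 -0-> q1  → end q1, rejected
w2: Trace: q0 -1-> q1 -1-> q3 -0-> q1 -1-> q3 -1-> q1 -1-> q3  → end q3, accepted
w3: Trace: q0 -0-> q1 -1-> q3 -1-> q1 -0-> q0  → end q0, accepted
w4: Trace: q0 -0-> q1 -1-> q3 -0-> q1 -1-> q3  → end q3, accepted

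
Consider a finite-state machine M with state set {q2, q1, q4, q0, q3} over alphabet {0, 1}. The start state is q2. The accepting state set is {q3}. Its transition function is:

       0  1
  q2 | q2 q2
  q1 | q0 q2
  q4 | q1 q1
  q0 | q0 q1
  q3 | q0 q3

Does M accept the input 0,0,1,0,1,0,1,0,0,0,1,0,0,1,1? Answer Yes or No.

No

Trace: q2 -0-> q2 -0-> q2 -1-> q2 -0-> q2 -1-> q2 -0-> q2 -1-> q2 -0-> q2 -0-> q2 -0-> q2 -1-> q2 -0-> q2 -0-> q2 -1-> q2 -1-> q2
End state q2 is not accepting.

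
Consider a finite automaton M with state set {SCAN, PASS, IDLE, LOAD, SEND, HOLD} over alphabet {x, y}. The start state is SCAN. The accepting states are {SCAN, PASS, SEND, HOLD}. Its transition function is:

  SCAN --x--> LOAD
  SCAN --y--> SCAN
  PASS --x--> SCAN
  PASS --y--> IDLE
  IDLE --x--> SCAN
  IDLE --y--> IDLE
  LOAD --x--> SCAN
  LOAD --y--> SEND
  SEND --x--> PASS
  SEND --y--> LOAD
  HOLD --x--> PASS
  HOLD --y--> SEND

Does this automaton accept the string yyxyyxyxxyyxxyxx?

Yes

start at SCAN
read 'y': SCAN → SCAN
read 'y': SCAN → SCAN
read 'x': SCAN → LOAD
read 'y': LOAD → SEND
read 'y': SEND → LOAD
read 'x': LOAD → SCAN
read 'y': SCAN → SCAN
read 'x': SCAN → LOAD
read 'x': LOAD → SCAN
read 'y': SCAN → SCAN
read 'y': SCAN → SCAN
read 'x': SCAN → LOAD
read 'x': LOAD → SCAN
read 'y': SCAN → SCAN
read 'x': SCAN → LOAD
read 'x': LOAD → SCAN
End state SCAN is accepting.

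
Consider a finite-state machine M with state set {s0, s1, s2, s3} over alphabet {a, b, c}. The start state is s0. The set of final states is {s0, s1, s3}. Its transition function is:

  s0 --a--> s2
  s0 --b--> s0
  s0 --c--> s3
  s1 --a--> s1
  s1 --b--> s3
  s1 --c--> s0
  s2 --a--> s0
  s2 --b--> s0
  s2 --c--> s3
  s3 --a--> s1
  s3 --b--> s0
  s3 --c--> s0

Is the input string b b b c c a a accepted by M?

Yes

s0 → s0 → s0 → s0 → s3 → s0 → s2 → s0
End state s0 is accepting.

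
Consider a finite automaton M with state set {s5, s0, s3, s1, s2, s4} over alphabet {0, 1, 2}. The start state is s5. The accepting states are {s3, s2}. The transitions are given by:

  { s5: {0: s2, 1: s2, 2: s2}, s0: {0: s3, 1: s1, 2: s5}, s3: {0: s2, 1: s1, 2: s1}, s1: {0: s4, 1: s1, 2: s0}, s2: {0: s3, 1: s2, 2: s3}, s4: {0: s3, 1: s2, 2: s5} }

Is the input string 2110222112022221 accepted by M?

s5 → s2 → s2 → s2 → s3 → s1 → s0 → s5 → s2 → s2 → s3 → s2 → s3 → s1 → s0 → s5 → s2
End state s2 is accepting.

Yes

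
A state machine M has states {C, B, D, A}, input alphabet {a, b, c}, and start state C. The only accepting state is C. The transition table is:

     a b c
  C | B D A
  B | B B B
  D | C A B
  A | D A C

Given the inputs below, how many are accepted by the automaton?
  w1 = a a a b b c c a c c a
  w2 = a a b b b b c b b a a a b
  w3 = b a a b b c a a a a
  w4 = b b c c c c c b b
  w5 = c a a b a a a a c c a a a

w1:
  start at C
  read 'a': C → B
  read 'a': B → B
  read 'a': B → B
  read 'b': B → B
  read 'b': B → B
  read 'c': B → B
  read 'c': B → B
  read 'a': B → B
  read 'c': B → B
  read 'c': B → B
  read 'a': B → B
  end B, rejected
w2:
  start at C
  read 'a': C → B
  read 'a': B → B
  read 'b': B → B
  read 'b': B → B
  read 'b': B → B
  read 'b': B → B
  read 'c': B → B
  read 'b': B → B
  read 'b': B → B
  read 'a': B → B
  read 'a': B → B
  read 'a': B → B
  read 'b': B → B
  end B, rejected
w3:
  start at C
  read 'b': C → D
  read 'a': D → C
  read 'a': C → B
  read 'b': B → B
  read 'b': B → B
  read 'c': B → B
  read 'a': B → B
  read 'a': B → B
  read 'a': B → B
  read 'a': B → B
  end B, rejected
w4:
  start at C
  read 'b': C → D
  read 'b': D → A
  read 'c': A → C
  read 'c': C → A
  read 'c': A → C
  read 'c': C → A
  read 'c': A → C
  read 'b': C → D
  read 'b': D → A
  end A, rejected
w5:
  start at C
  read 'c': C → A
  read 'a': A → D
  read 'a': D → C
  read 'b': C → D
  read 'a': D → C
  read 'a': C → B
  read 'a': B → B
  read 'a': B → B
  read 'c': B → B
  read 'c': B → B
  read 'a': B → B
  read 'a': B → B
  read 'a': B → B
  end B, rejected

0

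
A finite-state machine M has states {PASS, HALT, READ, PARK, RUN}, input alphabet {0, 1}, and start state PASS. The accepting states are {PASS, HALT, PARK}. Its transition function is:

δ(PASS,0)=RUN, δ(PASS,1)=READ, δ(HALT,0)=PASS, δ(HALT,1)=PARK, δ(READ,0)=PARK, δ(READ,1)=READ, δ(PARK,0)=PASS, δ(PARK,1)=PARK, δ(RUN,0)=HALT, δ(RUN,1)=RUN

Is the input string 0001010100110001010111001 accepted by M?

Trace: PASS -0-> RUN -0-> HALT -0-> PASS -1-> READ -0-> PARK -1-> PARK -0-> PASS -1-> READ -0-> PARK -0-> PASS -1-> READ -1-> READ -0-> PARK -0-> PASS -0-> RUN -1-> RUN -0-> HALT -1-> PARK -0-> PASS -1-> READ -1-> READ -1-> READ -0-> PARK -0-> PASS -1-> READ
End state READ is not accepting.

No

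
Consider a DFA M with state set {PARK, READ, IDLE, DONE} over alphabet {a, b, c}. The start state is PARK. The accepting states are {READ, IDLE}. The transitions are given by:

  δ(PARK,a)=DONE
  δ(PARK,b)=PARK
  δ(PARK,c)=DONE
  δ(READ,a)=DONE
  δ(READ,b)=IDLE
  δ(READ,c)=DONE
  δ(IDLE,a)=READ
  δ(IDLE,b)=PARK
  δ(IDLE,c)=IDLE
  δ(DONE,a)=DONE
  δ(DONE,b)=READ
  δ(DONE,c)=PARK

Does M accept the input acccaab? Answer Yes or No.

Trace: PARK -a-> DONE -c-> PARK -c-> DONE -c-> PARK -a-> DONE -a-> DONE -b-> READ
End state READ is accepting.

Yes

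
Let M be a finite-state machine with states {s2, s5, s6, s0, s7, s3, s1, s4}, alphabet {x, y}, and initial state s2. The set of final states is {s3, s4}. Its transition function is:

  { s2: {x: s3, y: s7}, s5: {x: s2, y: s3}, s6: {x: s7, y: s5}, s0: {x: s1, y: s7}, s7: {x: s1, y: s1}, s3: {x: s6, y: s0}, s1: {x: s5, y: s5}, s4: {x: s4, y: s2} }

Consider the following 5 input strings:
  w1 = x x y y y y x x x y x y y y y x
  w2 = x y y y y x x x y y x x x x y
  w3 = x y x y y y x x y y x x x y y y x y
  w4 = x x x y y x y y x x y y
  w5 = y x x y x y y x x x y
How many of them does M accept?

1

w1: s2 → s3 → s6 → s5 → s3 → s0 → s7 → s1 → s5 → s2 → s7 → s1 → s5 → s3 → s0 → s7 → s1  → end s1, rejected
w2: s2 → s3 → s0 → s7 → s1 → s5 → s2 → s3 → s6 → s5 → s3 → s6 → s7 → s1 → s5 → s3  → end s3, accepted
w3: s2 → s3 → s0 → s1 → s5 → s3 → s0 → s1 → s5 → s3 → s0 → s1 → s5 → s2 → s7 → s1 → s5 → s2 → s7  → end s7, rejected
w4: s2 → s3 → s6 → s7 → s1 → s5 → s2 → s7 → s1 → s5 → s2 → s7 → s1  → end s1, rejected
w5: s2 → s7 → s1 → s5 → s3 → s6 → s5 → s3 → s6 → s7 → s1 → s5  → end s5, rejected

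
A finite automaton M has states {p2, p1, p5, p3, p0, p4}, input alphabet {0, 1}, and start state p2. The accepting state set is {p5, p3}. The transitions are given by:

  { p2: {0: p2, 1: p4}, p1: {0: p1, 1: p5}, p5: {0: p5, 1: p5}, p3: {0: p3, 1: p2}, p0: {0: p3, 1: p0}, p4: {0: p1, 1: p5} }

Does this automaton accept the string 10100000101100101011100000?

Yes

Trace: p2 -1-> p4 -0-> p1 -1-> p5 -0-> p5 -0-> p5 -0-> p5 -0-> p5 -0-> p5 -1-> p5 -0-> p5 -1-> p5 -1-> p5 -0-> p5 -0-> p5 -1-> p5 -0-> p5 -1-> p5 -0-> p5 -1-> p5 -1-> p5 -1-> p5 -0-> p5 -0-> p5 -0-> p5 -0-> p5 -0-> p5
End state p5 is accepting.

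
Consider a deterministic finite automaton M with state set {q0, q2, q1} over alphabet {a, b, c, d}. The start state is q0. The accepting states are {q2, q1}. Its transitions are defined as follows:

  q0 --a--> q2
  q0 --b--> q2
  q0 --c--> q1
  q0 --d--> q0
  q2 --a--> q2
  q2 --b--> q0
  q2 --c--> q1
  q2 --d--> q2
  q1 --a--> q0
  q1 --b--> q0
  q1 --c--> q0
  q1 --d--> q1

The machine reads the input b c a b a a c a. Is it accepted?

q0 → q2 → q1 → q0 → q2 → q2 → q2 → q1 → q0
End state q0 is not accepting.

No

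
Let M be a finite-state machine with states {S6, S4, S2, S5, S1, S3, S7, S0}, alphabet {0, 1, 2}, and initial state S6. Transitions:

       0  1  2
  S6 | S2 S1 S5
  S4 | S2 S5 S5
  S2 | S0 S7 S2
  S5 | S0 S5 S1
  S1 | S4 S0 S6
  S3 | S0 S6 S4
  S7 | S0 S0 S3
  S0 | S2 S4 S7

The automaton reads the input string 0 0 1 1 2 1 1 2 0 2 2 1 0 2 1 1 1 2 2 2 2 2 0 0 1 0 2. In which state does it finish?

Trace: S6 -0-> S2 -0-> S0 -1-> S4 -1-> S5 -2-> S1 -1-> S0 -1-> S4 -2-> S5 -0-> S0 -2-> S7 -2-> S3 -1-> S6 -0-> S2 -2-> S2 -1-> S7 -1-> S0 -1-> S4 -2-> S5 -2-> S1 -2-> S6 -2-> S5 -2-> S1 -0-> S4 -0-> S2 -1-> S7 -0-> S0 -2-> S7

S7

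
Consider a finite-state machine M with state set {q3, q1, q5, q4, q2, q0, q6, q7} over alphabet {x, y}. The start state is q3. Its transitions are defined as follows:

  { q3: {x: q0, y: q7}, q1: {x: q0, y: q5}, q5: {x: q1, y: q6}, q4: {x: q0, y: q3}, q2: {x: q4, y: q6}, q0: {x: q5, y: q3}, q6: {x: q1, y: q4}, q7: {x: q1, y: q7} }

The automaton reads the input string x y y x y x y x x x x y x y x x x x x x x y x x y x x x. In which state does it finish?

Trace: q3 -x-> q0 -y-> q3 -y-> q7 -x-> q1 -y-> q5 -x-> q1 -y-> q5 -x-> q1 -x-> q0 -x-> q5 -x-> q1 -y-> q5 -x-> q1 -y-> q5 -x-> q1 -x-> q0 -x-> q5 -x-> q1 -x-> q0 -x-> q5 -x-> q1 -y-> q5 -x-> q1 -x-> q0 -y-> q3 -x-> q0 -x-> q5 -x-> q1

q1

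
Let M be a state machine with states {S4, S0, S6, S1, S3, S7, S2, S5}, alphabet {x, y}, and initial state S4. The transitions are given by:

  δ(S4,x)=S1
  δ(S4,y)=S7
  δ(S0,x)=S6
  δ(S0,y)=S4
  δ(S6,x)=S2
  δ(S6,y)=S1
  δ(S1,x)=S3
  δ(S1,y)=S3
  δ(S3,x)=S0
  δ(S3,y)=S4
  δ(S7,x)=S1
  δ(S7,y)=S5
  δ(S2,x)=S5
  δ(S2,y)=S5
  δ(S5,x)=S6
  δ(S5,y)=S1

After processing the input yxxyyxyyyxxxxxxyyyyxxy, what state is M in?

S4

Trace: S4 -y-> S7 -x-> S1 -x-> S3 -y-> S4 -y-> S7 -x-> S1 -y-> S3 -y-> S4 -y-> S7 -x-> S1 -x-> S3 -x-> S0 -x-> S6 -x-> S2 -x-> S5 -y-> S1 -y-> S3 -y-> S4 -y-> S7 -x-> S1 -x-> S3 -y-> S4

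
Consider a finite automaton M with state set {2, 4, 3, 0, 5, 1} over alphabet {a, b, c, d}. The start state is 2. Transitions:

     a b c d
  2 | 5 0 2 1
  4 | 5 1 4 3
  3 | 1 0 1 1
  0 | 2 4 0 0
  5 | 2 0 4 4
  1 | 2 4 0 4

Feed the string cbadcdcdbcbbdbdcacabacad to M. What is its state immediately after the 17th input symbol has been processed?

Trace: 2 -c-> 2 -b-> 0 -a-> 2 -d-> 1 -c-> 0 -d-> 0 -c-> 0 -d-> 0 -b-> 4 -c-> 4 -b-> 1 -b-> 4 -d-> 3 -b-> 0 -d-> 0 -c-> 0 -a-> 2
After 17 symbols: 2.

2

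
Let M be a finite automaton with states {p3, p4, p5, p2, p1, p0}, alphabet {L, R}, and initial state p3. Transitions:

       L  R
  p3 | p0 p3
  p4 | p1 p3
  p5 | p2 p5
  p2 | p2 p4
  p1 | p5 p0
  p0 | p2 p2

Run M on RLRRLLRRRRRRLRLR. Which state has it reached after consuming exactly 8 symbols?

p5

start at p3
read 'R': p3 → p3
read 'L': p3 → p0
read 'R': p0 → p2
read 'R': p2 → p4
read 'L': p4 → p1
read 'L': p1 → p5
read 'R': p5 → p5
read 'R': p5 → p5
After 8 symbols: p5.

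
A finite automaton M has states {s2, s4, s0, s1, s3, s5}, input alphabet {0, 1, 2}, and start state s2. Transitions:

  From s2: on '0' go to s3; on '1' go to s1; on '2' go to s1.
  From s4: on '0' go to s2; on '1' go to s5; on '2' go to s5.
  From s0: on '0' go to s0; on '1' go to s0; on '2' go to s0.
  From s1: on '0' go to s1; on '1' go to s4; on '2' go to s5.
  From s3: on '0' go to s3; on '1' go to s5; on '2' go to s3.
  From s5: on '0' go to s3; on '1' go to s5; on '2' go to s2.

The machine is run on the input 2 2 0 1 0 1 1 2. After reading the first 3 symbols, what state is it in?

s3

Trace: s2 -2-> s1 -2-> s5 -0-> s3
After 3 symbols: s3.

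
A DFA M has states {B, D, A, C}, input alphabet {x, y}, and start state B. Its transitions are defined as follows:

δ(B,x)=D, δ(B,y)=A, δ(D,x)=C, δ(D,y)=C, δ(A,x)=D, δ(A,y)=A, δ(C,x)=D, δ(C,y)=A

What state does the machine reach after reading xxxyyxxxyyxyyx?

B → D → C → D → C → A → D → C → D → C → A → D → C → A → D

D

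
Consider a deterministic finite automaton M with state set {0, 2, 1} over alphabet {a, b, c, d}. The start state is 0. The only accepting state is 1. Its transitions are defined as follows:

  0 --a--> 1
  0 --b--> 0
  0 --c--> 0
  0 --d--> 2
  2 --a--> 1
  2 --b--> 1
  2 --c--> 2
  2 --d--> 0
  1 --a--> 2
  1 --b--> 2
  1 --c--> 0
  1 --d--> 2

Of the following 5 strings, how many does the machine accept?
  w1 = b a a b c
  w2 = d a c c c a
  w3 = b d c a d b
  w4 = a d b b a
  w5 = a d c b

4

w1: 0 → 0 → 1 → 2 → 1 → 0  → end 0, rejected
w2: 0 → 2 → 1 → 0 → 0 → 0 → 1  → end 1, accepted
w3: 0 → 0 → 2 → 2 → 1 → 2 → 1  → end 1, accepted
w4: 0 → 1 → 2 → 1 → 2 → 1  → end 1, accepted
w5: 0 → 1 → 2 → 2 → 1  → end 1, accepted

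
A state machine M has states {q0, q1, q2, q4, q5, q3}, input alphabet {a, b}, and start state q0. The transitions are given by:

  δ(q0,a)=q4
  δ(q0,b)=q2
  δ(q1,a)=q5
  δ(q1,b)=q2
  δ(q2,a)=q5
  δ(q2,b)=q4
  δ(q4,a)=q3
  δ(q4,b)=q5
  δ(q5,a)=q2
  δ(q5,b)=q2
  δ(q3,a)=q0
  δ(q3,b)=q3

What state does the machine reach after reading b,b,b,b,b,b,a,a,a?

q2

Trace: q0 -b-> q2 -b-> q4 -b-> q5 -b-> q2 -b-> q4 -b-> q5 -a-> q2 -a-> q5 -a-> q2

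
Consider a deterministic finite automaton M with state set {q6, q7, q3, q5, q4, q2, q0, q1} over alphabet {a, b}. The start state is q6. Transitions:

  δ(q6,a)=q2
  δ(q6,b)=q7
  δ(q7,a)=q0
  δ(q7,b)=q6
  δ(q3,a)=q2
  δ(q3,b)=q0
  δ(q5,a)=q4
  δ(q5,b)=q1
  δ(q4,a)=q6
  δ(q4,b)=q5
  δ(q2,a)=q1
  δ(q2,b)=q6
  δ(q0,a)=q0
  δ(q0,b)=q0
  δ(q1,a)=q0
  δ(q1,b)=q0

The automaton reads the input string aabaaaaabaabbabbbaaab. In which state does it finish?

Trace: q6 -a-> q2 -a-> q1 -b-> q0 -a-> q0 -a-> q0 -a-> q0 -a-> q0 -a-> q0 -b-> q0 -a-> q0 -a-> q0 -b-> q0 -b-> q0 -a-> q0 -b-> q0 -b-> q0 -b-> q0 -a-> q0 -a-> q0 -a-> q0 -b-> q0

q0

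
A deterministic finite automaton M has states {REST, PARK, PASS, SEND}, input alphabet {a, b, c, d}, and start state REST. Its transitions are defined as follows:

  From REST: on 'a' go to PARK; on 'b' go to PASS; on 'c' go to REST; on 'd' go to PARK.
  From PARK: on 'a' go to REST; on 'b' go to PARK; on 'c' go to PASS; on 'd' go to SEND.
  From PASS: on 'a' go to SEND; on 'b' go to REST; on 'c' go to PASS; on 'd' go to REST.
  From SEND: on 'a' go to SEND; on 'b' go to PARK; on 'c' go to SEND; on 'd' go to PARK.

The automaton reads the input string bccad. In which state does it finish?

PARK

Trace: REST -b-> PASS -c-> PASS -c-> PASS -a-> SEND -d-> PARK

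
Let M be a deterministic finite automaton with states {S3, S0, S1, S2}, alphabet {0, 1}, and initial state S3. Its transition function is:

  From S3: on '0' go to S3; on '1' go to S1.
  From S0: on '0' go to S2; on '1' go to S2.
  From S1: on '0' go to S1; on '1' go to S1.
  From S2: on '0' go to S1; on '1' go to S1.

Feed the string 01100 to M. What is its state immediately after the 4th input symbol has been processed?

start at S3
read '0': S3 → S3
read '1': S3 → S1
read '1': S1 → S1
read '0': S1 → S1
After 4 symbols: S1.

S1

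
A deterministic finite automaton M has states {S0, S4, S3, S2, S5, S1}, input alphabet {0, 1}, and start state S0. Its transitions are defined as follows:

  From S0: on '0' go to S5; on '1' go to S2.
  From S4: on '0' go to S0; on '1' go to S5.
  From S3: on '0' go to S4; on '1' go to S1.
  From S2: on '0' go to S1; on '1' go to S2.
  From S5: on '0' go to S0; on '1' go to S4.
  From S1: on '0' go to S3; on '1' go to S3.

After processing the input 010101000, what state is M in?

S5

start at S0
read '0': S0 → S5
read '1': S5 → S4
read '0': S4 → S0
read '1': S0 → S2
read '0': S2 → S1
read '1': S1 → S3
read '0': S3 → S4
read '0': S4 → S0
read '0': S0 → S5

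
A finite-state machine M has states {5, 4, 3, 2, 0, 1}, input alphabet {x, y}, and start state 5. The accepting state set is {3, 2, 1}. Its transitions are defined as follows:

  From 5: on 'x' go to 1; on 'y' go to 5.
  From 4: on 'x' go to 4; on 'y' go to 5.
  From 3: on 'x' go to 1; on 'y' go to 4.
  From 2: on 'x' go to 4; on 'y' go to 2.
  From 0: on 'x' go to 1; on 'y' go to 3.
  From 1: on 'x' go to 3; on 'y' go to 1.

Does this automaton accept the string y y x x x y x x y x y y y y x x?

Trace: 5 -y-> 5 -y-> 5 -x-> 1 -x-> 3 -x-> 1 -y-> 1 -x-> 3 -x-> 1 -y-> 1 -x-> 3 -y-> 4 -y-> 5 -y-> 5 -y-> 5 -x-> 1 -x-> 3
End state 3 is accepting.

Yes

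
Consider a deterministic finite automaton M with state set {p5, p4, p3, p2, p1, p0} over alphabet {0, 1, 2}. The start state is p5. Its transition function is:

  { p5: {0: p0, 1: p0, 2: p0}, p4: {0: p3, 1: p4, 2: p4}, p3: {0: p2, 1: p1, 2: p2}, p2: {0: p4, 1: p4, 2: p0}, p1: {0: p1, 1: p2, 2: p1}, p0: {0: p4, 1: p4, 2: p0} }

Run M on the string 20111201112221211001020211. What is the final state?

p4

p5 → p0 → p4 → p4 → p4 → p4 → p4 → p3 → p1 → p2 → p4 → p4 → p4 → p4 → p4 → p4 → p4 → p4 → p3 → p2 → p4 → p3 → p2 → p4 → p4 → p4 → p4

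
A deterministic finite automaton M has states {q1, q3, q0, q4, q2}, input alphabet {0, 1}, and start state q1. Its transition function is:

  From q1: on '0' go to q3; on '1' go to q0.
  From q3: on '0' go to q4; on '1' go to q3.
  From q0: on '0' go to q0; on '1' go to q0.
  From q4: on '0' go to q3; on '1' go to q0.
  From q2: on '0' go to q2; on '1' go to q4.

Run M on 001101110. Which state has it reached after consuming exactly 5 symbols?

Trace: q1 -0-> q3 -0-> q4 -1-> q0 -1-> q0 -0-> q0
After 5 symbols: q0.

q0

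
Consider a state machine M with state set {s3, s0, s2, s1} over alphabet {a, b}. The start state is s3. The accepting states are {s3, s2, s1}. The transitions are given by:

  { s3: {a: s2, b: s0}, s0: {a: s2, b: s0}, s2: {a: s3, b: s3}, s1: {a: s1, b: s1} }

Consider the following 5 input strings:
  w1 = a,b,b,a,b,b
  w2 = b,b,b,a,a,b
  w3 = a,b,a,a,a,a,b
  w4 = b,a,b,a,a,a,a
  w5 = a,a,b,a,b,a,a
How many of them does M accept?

2

w1: s3 → s2 → s3 → s0 → s2 → s3 → s0  → end s0, rejected
w2: s3 → s0 → s0 → s0 → s2 → s3 → s0  → end s0, rejected
w3: s3 → s2 → s3 → s2 → s3 → s2 → s3 → s0  → end s0, rejected
w4: s3 → s0 → s2 → s3 → s2 → s3 → s2 → s3  → end s3, accepted
w5: s3 → s2 → s3 → s0 → s2 → s3 → s2 → s3  → end s3, accepted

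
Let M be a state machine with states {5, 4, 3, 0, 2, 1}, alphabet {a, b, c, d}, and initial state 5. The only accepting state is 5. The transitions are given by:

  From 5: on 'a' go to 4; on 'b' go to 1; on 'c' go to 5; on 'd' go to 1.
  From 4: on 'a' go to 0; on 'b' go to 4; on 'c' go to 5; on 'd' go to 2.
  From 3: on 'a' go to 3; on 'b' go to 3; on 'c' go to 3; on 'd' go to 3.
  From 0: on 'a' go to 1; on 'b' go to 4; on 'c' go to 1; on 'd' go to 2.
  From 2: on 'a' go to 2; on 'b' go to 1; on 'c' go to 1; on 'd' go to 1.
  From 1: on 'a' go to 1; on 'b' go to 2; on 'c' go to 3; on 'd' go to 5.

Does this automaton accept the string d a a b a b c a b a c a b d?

No

start at 5
read 'd': 5 → 1
read 'a': 1 → 1
read 'a': 1 → 1
read 'b': 1 → 2
read 'a': 2 → 2
read 'b': 2 → 1
read 'c': 1 → 3
read 'a': 3 → 3
read 'b': 3 → 3
read 'a': 3 → 3
read 'c': 3 → 3
read 'a': 3 → 3
read 'b': 3 → 3
read 'd': 3 → 3
End state 3 is not accepting.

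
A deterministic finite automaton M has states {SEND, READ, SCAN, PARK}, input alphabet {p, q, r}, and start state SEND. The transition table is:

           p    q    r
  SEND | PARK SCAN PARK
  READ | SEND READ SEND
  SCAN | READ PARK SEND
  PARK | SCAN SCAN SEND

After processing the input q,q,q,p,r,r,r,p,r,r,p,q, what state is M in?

PARK

Trace: SEND -q-> SCAN -q-> PARK -q-> SCAN -p-> READ -r-> SEND -r-> PARK -r-> SEND -p-> PARK -r-> SEND -r-> PARK -p-> SCAN -q-> PARK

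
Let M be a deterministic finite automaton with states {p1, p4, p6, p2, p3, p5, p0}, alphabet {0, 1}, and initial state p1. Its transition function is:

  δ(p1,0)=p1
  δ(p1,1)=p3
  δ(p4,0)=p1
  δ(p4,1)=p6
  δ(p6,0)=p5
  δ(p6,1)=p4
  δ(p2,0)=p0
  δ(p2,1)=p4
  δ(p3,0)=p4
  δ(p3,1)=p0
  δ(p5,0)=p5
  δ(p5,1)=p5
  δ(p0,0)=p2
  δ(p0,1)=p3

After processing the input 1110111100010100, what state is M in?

Trace: p1 -1-> p3 -1-> p0 -1-> p3 -0-> p4 -1-> p6 -1-> p4 -1-> p6 -1-> p4 -0-> p1 -0-> p1 -0-> p1 -1-> p3 -0-> p4 -1-> p6 -0-> p5 -0-> p5

p5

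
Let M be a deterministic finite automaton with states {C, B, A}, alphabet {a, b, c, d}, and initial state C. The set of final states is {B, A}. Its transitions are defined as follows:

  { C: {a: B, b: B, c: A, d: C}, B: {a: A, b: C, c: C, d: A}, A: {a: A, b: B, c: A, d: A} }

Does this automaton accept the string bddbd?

Trace: C -b-> B -d-> A -d-> A -b-> B -d-> A
End state A is accepting.

Yes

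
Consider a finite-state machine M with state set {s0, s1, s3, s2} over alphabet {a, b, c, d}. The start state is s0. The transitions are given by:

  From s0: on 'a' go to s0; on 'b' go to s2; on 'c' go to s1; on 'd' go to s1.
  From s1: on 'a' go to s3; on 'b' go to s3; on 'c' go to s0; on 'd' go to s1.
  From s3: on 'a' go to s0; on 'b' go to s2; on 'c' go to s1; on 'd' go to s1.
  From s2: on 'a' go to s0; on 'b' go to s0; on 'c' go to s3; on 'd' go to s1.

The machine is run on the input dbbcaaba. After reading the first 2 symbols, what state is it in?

s3

Trace: s0 -d-> s1 -b-> s3
After 2 symbols: s3.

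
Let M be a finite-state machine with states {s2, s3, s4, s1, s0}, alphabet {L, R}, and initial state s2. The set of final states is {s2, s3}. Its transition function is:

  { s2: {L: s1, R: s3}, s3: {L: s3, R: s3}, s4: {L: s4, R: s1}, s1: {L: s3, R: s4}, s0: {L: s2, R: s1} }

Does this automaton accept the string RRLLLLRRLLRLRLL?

Yes

s2 → s3 → s3 → s3 → s3 → s3 → s3 → s3 → s3 → s3 → s3 → s3 → s3 → s3 → s3 → s3
End state s3 is accepting.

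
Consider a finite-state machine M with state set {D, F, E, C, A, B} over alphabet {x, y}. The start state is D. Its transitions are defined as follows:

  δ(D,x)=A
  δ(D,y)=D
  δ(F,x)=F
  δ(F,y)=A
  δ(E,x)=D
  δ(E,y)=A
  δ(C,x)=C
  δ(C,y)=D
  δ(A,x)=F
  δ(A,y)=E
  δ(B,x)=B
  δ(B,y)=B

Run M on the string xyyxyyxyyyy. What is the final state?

D

Trace: D -x-> A -y-> E -y-> A -x-> F -y-> A -y-> E -x-> D -y-> D -y-> D -y-> D -y-> D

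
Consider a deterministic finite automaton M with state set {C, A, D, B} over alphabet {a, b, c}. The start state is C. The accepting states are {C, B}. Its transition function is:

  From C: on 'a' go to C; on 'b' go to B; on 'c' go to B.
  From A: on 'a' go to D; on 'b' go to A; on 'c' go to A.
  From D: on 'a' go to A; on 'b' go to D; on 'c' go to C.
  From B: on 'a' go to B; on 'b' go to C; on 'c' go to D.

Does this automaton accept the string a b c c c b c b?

C → C → B → D → C → B → C → B → C
End state C is accepting.

Yes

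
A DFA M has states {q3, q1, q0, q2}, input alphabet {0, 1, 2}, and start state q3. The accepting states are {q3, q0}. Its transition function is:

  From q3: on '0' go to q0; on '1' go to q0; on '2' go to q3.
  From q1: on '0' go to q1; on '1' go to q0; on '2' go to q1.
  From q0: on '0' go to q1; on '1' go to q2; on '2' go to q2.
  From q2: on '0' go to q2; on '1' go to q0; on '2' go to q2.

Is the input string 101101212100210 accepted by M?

No

start at q3
read '1': q3 → q0
read '0': q0 → q1
read '1': q1 → q0
read '1': q0 → q2
read '0': q2 → q2
read '1': q2 → q0
read '2': q0 → q2
read '1': q2 → q0
read '2': q0 → q2
read '1': q2 → q0
read '0': q0 → q1
read '0': q1 → q1
read '2': q1 → q1
read '1': q1 → q0
read '0': q0 → q1
End state q1 is not accepting.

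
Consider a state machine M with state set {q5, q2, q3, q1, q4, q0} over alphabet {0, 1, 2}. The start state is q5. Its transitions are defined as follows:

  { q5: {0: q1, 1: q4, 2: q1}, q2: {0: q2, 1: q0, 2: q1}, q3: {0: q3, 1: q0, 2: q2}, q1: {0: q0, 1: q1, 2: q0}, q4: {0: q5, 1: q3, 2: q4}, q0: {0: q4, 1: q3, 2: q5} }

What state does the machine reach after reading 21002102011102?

q4

Trace: q5 -2-> q1 -1-> q1 -0-> q0 -0-> q4 -2-> q4 -1-> q3 -0-> q3 -2-> q2 -0-> q2 -1-> q0 -1-> q3 -1-> q0 -0-> q4 -2-> q4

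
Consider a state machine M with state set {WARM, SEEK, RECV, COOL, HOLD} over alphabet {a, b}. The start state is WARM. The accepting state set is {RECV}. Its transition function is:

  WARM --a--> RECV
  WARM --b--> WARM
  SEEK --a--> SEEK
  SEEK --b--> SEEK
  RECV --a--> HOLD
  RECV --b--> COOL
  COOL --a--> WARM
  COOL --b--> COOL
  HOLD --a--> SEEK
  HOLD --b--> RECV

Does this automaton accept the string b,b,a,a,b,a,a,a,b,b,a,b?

No

Trace: WARM -b-> WARM -b-> WARM -a-> RECV -a-> HOLD -b-> RECV -a-> HOLD -a-> SEEK -a-> SEEK -b-> SEEK -b-> SEEK -a-> SEEK -b-> SEEK
End state SEEK is not accepting.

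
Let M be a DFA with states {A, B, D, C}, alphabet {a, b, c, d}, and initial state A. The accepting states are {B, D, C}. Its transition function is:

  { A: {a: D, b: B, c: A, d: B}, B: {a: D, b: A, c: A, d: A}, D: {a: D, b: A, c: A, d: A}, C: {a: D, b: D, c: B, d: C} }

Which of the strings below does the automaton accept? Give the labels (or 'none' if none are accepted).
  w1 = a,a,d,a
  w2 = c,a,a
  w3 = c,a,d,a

w1: Trace: A -a-> D -a-> D -d-> A -a-> D  → end D, accepted
w2: Trace: A -c-> A -a-> D -a-> D  → end D, accepted
w3: Trace: A -c-> A -a-> D -d-> A -a-> D  → end D, accepted

w1, w2, w3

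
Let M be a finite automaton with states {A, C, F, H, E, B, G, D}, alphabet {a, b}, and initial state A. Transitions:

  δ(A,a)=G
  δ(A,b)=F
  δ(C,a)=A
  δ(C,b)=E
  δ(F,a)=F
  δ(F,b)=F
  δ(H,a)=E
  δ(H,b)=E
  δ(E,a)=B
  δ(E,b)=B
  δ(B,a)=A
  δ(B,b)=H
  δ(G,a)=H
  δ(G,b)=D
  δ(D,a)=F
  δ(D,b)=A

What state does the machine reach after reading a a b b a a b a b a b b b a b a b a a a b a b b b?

Trace: A -a-> G -a-> H -b-> E -b-> B -a-> A -a-> G -b-> D -a-> F -b-> F -a-> F -b-> F -b-> F -b-> F -a-> F -b-> F -a-> F -b-> F -a-> F -a-> F -a-> F -b-> F -a-> F -b-> F -b-> F -b-> F

F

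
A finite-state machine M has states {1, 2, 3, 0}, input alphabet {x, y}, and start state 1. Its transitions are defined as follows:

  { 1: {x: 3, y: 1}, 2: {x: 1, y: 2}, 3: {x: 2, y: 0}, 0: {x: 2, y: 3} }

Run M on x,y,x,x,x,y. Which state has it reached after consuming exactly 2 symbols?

1 → 3 → 0
After 2 symbols: 0.

0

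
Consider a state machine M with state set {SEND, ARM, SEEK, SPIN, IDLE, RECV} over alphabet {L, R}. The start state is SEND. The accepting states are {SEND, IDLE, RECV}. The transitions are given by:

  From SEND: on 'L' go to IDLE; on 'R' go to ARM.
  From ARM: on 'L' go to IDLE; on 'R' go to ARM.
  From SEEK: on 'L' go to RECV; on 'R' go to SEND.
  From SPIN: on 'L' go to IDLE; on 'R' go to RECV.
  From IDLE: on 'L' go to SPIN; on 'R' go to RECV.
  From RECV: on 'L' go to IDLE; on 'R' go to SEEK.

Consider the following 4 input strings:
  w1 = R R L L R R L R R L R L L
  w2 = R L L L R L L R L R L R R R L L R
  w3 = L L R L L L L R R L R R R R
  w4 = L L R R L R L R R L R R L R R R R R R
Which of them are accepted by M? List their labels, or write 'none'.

w1: SEND → ARM → ARM → IDLE → SPIN → RECV → SEEK → RECV → SEEK → SEND → IDLE → RECV → IDLE → SPIN  → end SPIN, rejected
w2: SEND → ARM → IDLE → SPIN → IDLE → RECV → IDLE → SPIN → RECV → IDLE → RECV → IDLE → RECV → SEEK → SEND → IDLE → SPIN → RECV  → end RECV, accepted
w3: SEND → IDLE → SPIN → RECV → IDLE → SPIN → IDLE → SPIN → RECV → SEEK → RECV → SEEK → SEND → ARM → ARM  → end ARM, rejected
w4: SEND → IDLE → SPIN → RECV → SEEK → RECV → SEEK → RECV → SEEK → SEND → IDLE → RECV → SEEK → RECV → SEEK → SEND → ARM → ARM → ARM → ARM  → end ARM, rejected

w2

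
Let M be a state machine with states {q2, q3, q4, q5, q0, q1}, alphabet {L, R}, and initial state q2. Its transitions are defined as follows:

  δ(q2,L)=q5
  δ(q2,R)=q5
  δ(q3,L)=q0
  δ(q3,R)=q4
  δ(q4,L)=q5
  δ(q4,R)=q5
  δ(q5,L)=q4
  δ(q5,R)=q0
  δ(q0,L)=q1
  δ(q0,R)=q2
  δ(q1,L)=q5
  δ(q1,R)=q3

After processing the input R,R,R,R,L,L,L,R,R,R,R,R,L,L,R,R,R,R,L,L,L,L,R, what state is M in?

Trace: q2 -R-> q5 -R-> q0 -R-> q2 -R-> q5 -L-> q4 -L-> q5 -L-> q4 -R-> q5 -R-> q0 -R-> q2 -R-> q5 -R-> q0 -L-> q1 -L-> q5 -R-> q0 -R-> q2 -R-> q5 -R-> q0 -L-> q1 -L-> q5 -L-> q4 -L-> q5 -R-> q0

q0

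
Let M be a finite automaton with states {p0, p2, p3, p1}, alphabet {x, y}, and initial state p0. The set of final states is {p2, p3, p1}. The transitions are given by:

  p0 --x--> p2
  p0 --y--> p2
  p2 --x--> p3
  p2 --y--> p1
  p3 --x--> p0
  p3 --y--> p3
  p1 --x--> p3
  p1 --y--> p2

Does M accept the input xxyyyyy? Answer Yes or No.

Yes

p0 → p2 → p3 → p3 → p3 → p3 → p3 → p3
End state p3 is accepting.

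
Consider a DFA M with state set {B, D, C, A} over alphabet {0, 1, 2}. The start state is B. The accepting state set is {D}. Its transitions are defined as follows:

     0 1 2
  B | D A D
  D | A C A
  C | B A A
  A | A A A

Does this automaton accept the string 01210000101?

B → D → C → A → A → A → A → A → A → A → A → A
End state A is not accepting.

No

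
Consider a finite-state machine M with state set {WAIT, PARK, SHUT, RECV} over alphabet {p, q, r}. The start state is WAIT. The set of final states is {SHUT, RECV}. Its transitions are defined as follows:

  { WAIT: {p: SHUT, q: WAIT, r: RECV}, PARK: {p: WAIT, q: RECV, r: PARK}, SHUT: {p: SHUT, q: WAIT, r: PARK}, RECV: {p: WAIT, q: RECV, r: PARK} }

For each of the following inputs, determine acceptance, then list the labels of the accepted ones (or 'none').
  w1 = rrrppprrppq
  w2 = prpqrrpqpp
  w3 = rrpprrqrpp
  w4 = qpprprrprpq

w2, w3

w1:
  start at WAIT
  read 'r': WAIT → RECV
  read 'r': RECV → PARK
  read 'r': PARK → PARK
  read 'p': PARK → WAIT
  read 'p': WAIT → SHUT
  read 'p': SHUT → SHUT
  read 'r': SHUT → PARK
  read 'r': PARK → PARK
  read 'p': PARK → WAIT
  read 'p': WAIT → SHUT
  read 'q': SHUT → WAIT
  end WAIT, rejected
w2:
  start at WAIT
  read 'p': WAIT → SHUT
  read 'r': SHUT → PARK
  read 'p': PARK → WAIT
  read 'q': WAIT → WAIT
  read 'r': WAIT → RECV
  read 'r': RECV → PARK
  read 'p': PARK → WAIT
  read 'q': WAIT → WAIT
  read 'p': WAIT → SHUT
  read 'p': SHUT → SHUT
  end SHUT, accepted
w3:
  start at WAIT
  read 'r': WAIT → RECV
  read 'r': RECV → PARK
  read 'p': PARK → WAIT
  read 'p': WAIT → SHUT
  read 'r': SHUT → PARK
  read 'r': PARK → PARK
  read 'q': PARK → RECV
  read 'r': RECV → PARK
  read 'p': PARK → WAIT
  read 'p': WAIT → SHUT
  end SHUT, accepted
w4:
  start at WAIT
  read 'q': WAIT → WAIT
  read 'p': WAIT → SHUT
  read 'p': SHUT → SHUT
  read 'r': SHUT → PARK
  read 'p': PARK → WAIT
  read 'r': WAIT → RECV
  read 'r': RECV → PARK
  read 'p': PARK → WAIT
  read 'r': WAIT → RECV
  read 'p': RECV → WAIT
  read 'q': WAIT → WAIT
  end WAIT, rejected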